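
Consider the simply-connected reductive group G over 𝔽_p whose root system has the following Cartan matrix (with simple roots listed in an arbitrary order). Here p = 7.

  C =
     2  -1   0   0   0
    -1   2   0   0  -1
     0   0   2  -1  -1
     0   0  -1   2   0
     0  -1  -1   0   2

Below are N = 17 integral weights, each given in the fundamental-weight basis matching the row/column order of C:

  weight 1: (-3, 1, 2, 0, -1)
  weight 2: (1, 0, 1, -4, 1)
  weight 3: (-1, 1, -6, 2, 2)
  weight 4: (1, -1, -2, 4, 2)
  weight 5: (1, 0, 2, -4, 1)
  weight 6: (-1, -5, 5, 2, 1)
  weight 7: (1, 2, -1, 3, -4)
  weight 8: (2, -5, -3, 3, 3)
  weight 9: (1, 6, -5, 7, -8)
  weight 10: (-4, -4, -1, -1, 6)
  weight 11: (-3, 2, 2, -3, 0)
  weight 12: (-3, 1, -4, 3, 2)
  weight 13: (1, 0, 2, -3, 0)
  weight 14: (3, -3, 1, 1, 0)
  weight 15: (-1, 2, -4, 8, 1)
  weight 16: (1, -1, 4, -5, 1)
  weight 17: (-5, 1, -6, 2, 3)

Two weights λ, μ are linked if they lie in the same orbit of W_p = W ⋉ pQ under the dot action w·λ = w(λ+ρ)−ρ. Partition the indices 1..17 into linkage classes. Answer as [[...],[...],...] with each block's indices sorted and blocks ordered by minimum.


Type A_5, rank 5, |W|=720; reorder rows/cols to standard.

Folding the 17 weights λ_j+ρ into Ā_7 (reps in the given 5-coord order):

    1: (2, 0, 3, 1, 0)
    2: (2, 1, 1, 2, 1)
    3: (0, 0, 1, 2, 2)
    4: (0, 0, 1, 2, 2)
    5: (1, 1, 0, 2, 2)
    6: (2, 0, 3, 1, 0)
    7: (2, 0, 3, 1, 0)
    8: (1, 1, 0, 2, 2)
    9: (2, 0, 3, 1, 0)
    10: (3, 3, 0, 0, 1)
    11: (2, 1, 1, 2, 1)
    12: (2, 0, 3, 1, 0)
    13: (2, 1, 1, 2, 1)
    14: (2, 1, 1, 2, 1)
    15: (2, 1, 1, 2, 1)
    16: (0, 0, 1, 2, 2)
    17: (1, 1, 0, 2, 2)

Linkage partition of the 17 weights (5 classes, p=7):

[[1, 6, 7, 9, 12], [2, 11, 13, 14, 15], [3, 4, 16], [5, 8, 17], [10]]


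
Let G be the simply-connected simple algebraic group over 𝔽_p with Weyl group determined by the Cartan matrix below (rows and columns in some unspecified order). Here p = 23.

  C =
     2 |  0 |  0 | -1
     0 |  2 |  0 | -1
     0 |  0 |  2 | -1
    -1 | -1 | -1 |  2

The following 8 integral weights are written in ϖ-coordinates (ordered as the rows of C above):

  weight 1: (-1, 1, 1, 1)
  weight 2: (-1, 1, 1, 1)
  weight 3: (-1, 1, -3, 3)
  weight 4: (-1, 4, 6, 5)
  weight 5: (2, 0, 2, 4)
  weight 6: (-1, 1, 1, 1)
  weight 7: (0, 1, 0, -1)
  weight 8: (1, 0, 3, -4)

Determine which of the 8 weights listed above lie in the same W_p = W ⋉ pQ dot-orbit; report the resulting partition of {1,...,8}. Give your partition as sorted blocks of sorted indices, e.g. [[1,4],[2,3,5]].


D_4 Cartan matrix, 4 simple roots permuted; ρ=(1,1,1,1).

Folding the 8 weights λ_j+ρ into Ā_23 (reps in the given 4-coord order):

  λ_1 → (0, 2, 2, 2);  λ_2 → (0, 2, 2, 2);  λ_3 → (0, 2, 2, 2);  λ_4 → (0, 5, 7, 5);  λ_5 → (3, 1, 3, 5);  λ_6 → (0, 2, 2, 2);  λ_7 → (1, 2, 1, 0);  λ_8 → (1, 2, 1, 0)

4 distinct reps among the 8 weights ⇒ 4 W_23-linkage classes:

[[1, 2, 3, 6], [4], [5], [7, 8]]


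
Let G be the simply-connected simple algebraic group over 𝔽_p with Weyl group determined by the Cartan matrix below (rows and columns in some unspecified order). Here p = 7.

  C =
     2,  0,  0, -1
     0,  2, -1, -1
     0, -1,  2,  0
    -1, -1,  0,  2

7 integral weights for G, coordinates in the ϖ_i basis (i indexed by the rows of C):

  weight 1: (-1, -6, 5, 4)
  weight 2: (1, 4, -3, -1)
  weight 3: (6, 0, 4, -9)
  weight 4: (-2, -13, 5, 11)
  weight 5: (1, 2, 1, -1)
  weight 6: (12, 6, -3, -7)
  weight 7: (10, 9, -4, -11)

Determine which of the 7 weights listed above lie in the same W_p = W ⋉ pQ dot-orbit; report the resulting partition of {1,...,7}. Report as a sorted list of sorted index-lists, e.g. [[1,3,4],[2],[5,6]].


Type A_4, rank 4, |W|=120; reorder rows/cols to standard.

Ā_7 reps of the 7 weights (A_4, coords as presented):

  λ_1+ρ ↦ (0, 5, 1, 0) · λ_2+ρ ↦ (2, 3, 2, 0) · λ_3+ρ ↦ (0, 5, 1, 0) · λ_4+ρ ↦ (1, 1, 1, 4) · λ_5+ρ ↦ (2, 3, 2, 0) · λ_6+ρ ↦ (0, 5, 1, 0) · λ_7+ρ ↦ (0, 1, 0, 3)

Linkage partition of the 7 weights (4 classes, p=7):

[[1, 3, 6], [2, 5], [4], [7]]


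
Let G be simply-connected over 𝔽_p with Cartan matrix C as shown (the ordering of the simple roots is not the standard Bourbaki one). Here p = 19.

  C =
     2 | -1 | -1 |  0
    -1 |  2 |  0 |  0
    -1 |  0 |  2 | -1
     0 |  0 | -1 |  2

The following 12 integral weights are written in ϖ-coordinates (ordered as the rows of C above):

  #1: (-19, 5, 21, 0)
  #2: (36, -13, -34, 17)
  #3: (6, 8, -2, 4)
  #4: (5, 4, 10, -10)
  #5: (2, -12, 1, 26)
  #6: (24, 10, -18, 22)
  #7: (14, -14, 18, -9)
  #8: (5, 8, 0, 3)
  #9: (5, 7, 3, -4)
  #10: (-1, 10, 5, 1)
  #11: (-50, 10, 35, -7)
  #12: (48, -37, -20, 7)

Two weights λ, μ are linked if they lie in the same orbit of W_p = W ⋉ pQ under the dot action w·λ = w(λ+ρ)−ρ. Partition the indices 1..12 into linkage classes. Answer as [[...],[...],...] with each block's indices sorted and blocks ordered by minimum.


A_4 Cartan matrix, 4 simple roots permuted; ρ=(1,1,1,1).

Each λ_j+ρ reduced to Ā_19; 4-tuples below use C's row order:

    [1] (6, 8, 1, 3)
    [2] (6, 8, 1, 3)
    [3] (6, 8, 1, 3)
    [4] (6, 2, 2, 6)
    [5] (6, 2, 2, 6)
    [6] (0, 2, 4, 7)
    [7] (0, 2, 4, 7)
    [8] (6, 8, 1, 3)
    [9] (6, 8, 1, 3)
    [10] (0, 11, 6, 2)
    [11] (0, 11, 6, 2)
    [12] (0, 11, 6, 2)

Grouping the 12 weights by Ā_19-representative: 4 linkage classes.

[[1, 2, 3, 8, 9], [4, 5], [6, 7], [10, 11, 12]]


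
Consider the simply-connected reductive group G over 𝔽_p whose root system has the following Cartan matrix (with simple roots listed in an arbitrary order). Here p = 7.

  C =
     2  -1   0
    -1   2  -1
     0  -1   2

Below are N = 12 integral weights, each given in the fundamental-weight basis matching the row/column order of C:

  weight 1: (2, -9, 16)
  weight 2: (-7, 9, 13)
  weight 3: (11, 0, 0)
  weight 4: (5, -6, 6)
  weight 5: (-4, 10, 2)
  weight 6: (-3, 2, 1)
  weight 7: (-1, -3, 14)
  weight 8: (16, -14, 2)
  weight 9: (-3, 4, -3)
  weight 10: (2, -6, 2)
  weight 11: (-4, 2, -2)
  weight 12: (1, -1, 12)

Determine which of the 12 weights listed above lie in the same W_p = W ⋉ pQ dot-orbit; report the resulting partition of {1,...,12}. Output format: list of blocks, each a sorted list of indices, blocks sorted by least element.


Cartan matrix: type A_3 (|W|=24); un-permuting the 3 rows.

Alcove-folded reps (p=7, 12 weights, presented ϖ-order):

  [1] (2, 1, 2)
  [2] (3, 0, 3)
  [3] (0, 5, 1)
  [4] (0, 5, 1)
  [5] (3, 0, 3)
  [6] (2, 1, 2)
  [7] (0, 5, 1)
  [8] (3, 0, 3)
  [9] (2, 1, 2)
  [10] (2, 1, 2)
  [11] (2, 1, 0)
  [12] (0, 5, 1)

Partition of {1..12} into 4 W_7-dot-orbits:

[[1, 6, 9, 10], [2, 5, 8], [3, 4, 7, 12], [11]]


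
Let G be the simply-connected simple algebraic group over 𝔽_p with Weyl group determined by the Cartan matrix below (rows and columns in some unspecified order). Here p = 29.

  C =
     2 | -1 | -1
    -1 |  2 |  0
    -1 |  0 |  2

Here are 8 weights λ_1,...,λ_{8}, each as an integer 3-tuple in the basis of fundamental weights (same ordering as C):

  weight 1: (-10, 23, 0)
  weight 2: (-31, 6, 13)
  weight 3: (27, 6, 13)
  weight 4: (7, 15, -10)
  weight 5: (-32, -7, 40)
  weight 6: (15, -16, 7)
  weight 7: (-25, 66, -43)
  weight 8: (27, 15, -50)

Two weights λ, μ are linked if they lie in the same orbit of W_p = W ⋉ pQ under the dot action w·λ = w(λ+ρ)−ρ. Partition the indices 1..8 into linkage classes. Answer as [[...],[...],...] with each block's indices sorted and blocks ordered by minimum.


Cartan matrix: type A_3 (|W|=24); un-permuting the 3 rows.

W_29-reps of the 8 weights in Ā_29 (same 3-coord order as C):

  1: (1, 15, 8);  2: (9, 13, 6);  3: (9, 13, 6);  4: (1, 15, 8);  5: (2, 17, 6);  6: (1, 15, 8);  7: (1, 15, 8);  8: (1, 15, 8)

3 distinct reps among the 8 weights ⇒ 3 W_29-linkage classes:

[[1, 4, 6, 7, 8], [2, 3], [5]]


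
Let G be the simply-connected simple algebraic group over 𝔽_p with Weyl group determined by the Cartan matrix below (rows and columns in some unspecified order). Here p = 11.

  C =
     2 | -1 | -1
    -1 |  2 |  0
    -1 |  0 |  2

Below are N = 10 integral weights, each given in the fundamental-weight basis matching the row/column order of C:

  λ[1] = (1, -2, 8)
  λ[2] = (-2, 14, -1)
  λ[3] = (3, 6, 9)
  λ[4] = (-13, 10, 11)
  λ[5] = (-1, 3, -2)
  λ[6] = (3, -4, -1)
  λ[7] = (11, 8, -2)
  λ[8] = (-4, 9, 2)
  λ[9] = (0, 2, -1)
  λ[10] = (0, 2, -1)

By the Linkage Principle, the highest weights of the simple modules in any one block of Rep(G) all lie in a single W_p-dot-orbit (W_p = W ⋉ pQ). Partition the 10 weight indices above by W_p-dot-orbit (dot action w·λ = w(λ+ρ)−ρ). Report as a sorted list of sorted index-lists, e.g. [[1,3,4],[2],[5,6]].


Cartan matrix: type A_3 (|W|=24); un-permuting the 3 rows.

λ_j+ρ reflected into Ā_11 (⟨·,θ^∨⟩≤11); 3-tuples as given:

  1: (1, 1, 9) · 2: (3, 7, 0) · 3: (1, 3, 0) · 4: (10, 0, 1) · 5: (1, 3, 0) · 6: (1, 3, 0) · 7: (1, 1, 9) · 8: (3, 7, 0) · 9: (1, 3, 0) · 10: (1, 3, 0)

The 10 indices split into 4 linkage classes (same alcove rep ⇔ same W_11-dot-orbit):

[[1, 7], [2, 8], [3, 5, 6, 9, 10], [4]]


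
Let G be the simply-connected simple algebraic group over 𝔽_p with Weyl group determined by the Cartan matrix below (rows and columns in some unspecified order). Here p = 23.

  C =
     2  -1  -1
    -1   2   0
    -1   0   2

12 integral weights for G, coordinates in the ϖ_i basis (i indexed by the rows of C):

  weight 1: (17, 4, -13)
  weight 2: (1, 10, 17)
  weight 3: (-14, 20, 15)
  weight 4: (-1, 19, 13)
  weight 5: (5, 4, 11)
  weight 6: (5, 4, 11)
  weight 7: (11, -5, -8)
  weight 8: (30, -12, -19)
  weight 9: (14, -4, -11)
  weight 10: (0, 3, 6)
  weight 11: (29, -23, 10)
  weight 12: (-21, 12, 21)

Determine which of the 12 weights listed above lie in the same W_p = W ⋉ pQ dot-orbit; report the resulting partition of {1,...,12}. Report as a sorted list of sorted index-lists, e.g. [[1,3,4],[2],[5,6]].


Cartan matrix: type A_3 (|W|=24); un-permuting the 3 rows.

Each λ_j+ρ reduced to Ā_23; 3-tuples below use C's row order:

  λ_1 → (6, 5, 12);  λ_2 → (2, 3, 10);  λ_3 → (13, 7, 2);  λ_4 → (0, 9, 3);  λ_5 → (6, 5, 12);  λ_6 → (6, 5, 12);  λ_7 → (1, 4, 7);  λ_8 → (2, 3, 10);  λ_9 → (2, 3, 10);  λ_10 → (1, 4, 7);  λ_11 → (1, 4, 7);  λ_12 → (13, 7, 2)

Linkage partition of the 12 weights (5 classes, p=23):

[[1, 5, 6], [2, 8, 9], [3, 12], [4], [7, 10, 11]]


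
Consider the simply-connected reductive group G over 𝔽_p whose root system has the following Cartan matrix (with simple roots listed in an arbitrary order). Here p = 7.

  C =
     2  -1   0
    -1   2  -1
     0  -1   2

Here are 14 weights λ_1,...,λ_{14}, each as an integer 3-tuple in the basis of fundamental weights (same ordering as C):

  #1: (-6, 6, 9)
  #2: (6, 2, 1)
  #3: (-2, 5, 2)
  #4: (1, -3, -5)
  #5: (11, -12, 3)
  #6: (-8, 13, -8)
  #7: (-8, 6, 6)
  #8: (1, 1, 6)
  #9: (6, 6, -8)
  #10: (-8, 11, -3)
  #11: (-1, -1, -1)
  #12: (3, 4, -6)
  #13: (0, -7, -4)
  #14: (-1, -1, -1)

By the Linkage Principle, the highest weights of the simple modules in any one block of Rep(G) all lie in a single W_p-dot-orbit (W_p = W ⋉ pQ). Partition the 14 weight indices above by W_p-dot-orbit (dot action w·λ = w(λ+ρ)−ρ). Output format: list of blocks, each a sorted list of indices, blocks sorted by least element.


A_3 Cartan matrix, 3 simple roots permuted; ρ=(1,1,1).

λ_j+ρ reflected into Ā_7 (⟨·,θ^∨⟩≤7); 3-tuples as given:

  1: (2, 0, 3);  2: (2, 0, 3);  3: (1, 4, 1);  4: (4, 0, 2);  5: (4, 0, 2);  6: (0, 0, 0);  7: (0, 0, 0);  8: (2, 0, 3);  9: (0, 0, 0);  10: (2, 0, 3);  11: (0, 0, 0);  12: (2, 0, 3);  13: (1, 4, 1);  14: (0, 0, 0)

4 distinct reps among the 14 weights ⇒ 4 W_7-linkage classes:

[[1, 2, 8, 10, 12], [3, 13], [4, 5], [6, 7, 9, 11, 14]]


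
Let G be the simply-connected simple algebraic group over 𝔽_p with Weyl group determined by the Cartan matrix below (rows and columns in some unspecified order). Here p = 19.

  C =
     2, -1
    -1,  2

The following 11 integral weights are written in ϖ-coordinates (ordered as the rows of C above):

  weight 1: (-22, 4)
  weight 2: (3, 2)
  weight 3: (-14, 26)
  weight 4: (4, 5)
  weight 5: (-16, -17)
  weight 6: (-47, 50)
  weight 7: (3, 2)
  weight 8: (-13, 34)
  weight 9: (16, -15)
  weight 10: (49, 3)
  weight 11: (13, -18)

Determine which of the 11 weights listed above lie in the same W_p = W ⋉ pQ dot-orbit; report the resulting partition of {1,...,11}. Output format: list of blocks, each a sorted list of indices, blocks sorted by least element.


C ↔ A_2 under row/col permutation; |W(A_2)| = 6.

Folding the 11 weights λ_j+ρ into Ā_19 (reps in the given 2-coord order):

  λ_1+ρ ↦ (3, 14);  λ_2+ρ ↦ (4, 3);  λ_3+ρ ↦ (5, 6);  λ_4+ρ ↦ (5, 6);  λ_5+ρ ↦ (4, 3);  λ_6+ρ ↦ (5, 6);  λ_7+ρ ↦ (4, 3);  λ_8+ρ ↦ (4, 3);  λ_9+ρ ↦ (3, 14);  λ_10+ρ ↦ (4, 3);  λ_11+ρ ↦ (3, 14)

The 11 indices split into 3 linkage classes (same alcove rep ⇔ same W_19-dot-orbit):

[[1, 9, 11], [2, 5, 7, 8, 10], [3, 4, 6]]


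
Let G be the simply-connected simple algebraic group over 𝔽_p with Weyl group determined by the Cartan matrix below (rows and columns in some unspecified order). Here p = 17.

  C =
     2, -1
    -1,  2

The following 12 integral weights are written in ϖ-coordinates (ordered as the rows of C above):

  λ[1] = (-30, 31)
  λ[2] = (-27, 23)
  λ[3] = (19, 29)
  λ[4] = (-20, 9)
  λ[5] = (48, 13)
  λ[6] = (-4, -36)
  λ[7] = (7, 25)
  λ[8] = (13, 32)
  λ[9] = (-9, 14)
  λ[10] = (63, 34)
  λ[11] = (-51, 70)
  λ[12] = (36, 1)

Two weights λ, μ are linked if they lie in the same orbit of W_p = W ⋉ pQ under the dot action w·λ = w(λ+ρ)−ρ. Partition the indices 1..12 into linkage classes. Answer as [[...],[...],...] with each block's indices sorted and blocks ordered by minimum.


Cartan matrix: type A_2 (|W|=6); un-permuting the 2 rows.

Each λ_j+ρ reduced to Ā_17; 2-tuples below use C's row order:

  1: (2, 12)
  2: (8, 7)
  3: (3, 13)
  4: (8, 7)
  5: (2, 12)
  6: (3, 13)
  7: (9, 0)
  8: (3, 13)
  9: (8, 7)
  10: (3, 13)
  11: (3, 13)
  12: (2, 12)

Partition of {1..12} into 4 W_17-dot-orbits:

[[1, 5, 12], [2, 4, 9], [3, 6, 8, 10, 11], [7]]


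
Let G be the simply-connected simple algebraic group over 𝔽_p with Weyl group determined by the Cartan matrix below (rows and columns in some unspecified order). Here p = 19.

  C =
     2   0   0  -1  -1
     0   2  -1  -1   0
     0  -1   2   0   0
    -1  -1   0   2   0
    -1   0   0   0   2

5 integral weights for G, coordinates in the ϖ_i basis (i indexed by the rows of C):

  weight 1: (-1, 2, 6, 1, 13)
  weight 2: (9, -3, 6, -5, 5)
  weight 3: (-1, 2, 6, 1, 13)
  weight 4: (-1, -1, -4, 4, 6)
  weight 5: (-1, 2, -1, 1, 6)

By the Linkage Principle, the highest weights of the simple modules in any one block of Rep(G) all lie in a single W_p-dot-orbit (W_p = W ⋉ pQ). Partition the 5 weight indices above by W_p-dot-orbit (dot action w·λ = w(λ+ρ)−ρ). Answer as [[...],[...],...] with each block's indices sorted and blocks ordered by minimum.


C ↔ A_5 under row/col permutation; |W(A_5)| = 720.

Folding the 5 weights λ_j+ρ into Ā_19 (reps in the given 5-coord order):

    [1] (0, 3, 0, 2, 7)
    [2] (4, 4, 1, 2, 6)
    [3] (0, 3, 0, 2, 7)
    [4] (0, 3, 0, 2, 7)
    [5] (0, 3, 0, 2, 7)

These 5 weights hit 2 W_19-dot-orbits; sizes (4, 1):

[[1, 3, 4, 5], [2]]


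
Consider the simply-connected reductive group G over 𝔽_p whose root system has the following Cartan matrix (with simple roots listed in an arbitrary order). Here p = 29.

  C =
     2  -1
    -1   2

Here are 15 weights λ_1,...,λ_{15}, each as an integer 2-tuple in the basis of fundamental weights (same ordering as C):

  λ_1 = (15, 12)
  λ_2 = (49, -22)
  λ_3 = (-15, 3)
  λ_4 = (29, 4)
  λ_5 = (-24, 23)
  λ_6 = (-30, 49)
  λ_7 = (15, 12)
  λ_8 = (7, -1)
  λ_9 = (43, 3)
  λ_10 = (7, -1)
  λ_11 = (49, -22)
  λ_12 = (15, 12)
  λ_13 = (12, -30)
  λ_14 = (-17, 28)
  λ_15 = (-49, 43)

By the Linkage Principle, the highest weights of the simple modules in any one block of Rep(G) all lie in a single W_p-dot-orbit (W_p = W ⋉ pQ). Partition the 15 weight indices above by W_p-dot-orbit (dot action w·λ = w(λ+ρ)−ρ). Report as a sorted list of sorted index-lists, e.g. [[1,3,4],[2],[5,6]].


Type A_2, rank 2, |W|=6; reorder rows/cols to standard.

Alcove-folded reps (p=29, 15 weights, presented ϖ-order):

  λ_1 → (16, 13) · λ_2 → (8, 0) · λ_3 → (4, 10) · λ_4 → (23, 1) · λ_5 → (23, 1) · λ_6 → (8, 0) · λ_7 → (16, 13) · λ_8 → (8, 0) · λ_9 → (10, 15) · λ_10 → (8, 0) · λ_11 → (8, 0) · λ_12 → (16, 13) · λ_13 → (16, 13) · λ_14 → (16, 13) · λ_15 → (10, 15)

These 15 weights hit 5 W_29-dot-orbits; sizes (5, 5, 1, 2, 2):

[[1, 7, 12, 13, 14], [2, 6, 8, 10, 11], [3], [4, 5], [9, 15]]


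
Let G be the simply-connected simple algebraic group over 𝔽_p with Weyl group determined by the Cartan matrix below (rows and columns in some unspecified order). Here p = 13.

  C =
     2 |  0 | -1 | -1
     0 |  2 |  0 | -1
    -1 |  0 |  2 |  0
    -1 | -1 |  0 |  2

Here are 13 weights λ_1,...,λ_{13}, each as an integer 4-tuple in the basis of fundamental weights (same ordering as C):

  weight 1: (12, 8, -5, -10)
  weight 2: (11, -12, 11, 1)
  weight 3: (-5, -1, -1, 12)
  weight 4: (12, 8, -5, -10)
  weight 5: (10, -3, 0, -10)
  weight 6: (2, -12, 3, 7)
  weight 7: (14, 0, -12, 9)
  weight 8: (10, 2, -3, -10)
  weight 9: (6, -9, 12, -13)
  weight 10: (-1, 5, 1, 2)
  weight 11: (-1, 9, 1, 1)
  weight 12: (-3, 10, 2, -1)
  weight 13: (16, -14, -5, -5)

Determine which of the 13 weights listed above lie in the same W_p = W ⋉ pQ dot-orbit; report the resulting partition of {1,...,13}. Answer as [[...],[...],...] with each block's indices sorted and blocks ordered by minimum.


Root system A_4: the 4×4 matrix C matches after relabeling.

Folding the 13 weights λ_j+ρ into Ā_13 (reps in the given 4-coord order):

    1: (0, 0, 4, 9)
    2: (0, 9, 1, 2)
    3: (0, 0, 4, 9)
    4: (0, 0, 4, 9)
    5: (0, 9, 1, 2)
    6: (0, 6, 2, 3)
    7: (0, 9, 1, 2)
    8: (0, 6, 2, 3)
    9: (1, 0, 7, 5)
    10: (0, 6, 2, 3)
    11: (0, 9, 1, 2)
    12: (0, 9, 1, 2)
    13: (0, 0, 4, 9)

Linkage partition of the 13 weights (4 classes, p=13):

[[1, 3, 4, 13], [2, 5, 7, 11, 12], [6, 8, 10], [9]]


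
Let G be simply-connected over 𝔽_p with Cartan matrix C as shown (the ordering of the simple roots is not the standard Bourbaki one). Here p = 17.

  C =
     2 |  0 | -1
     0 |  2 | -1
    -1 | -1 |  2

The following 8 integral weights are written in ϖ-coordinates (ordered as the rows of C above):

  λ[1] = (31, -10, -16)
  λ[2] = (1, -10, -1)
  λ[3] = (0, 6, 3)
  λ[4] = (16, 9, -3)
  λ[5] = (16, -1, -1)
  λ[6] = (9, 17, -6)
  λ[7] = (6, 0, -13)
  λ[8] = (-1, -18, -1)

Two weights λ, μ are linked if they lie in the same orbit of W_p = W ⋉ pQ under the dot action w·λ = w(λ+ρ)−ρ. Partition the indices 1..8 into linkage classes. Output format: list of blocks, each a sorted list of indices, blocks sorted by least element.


Dynkin diagram of C (from the 4 off-diagonal −1 entries): A_3.

Each λ_j+ρ reduced to Ā_17; 3-tuples below use C's row order:

  λ_1 → (7, 0, 2);  λ_2 → (7, 0, 2);  λ_3 → (1, 7, 4);  λ_4 → (7, 0, 2);  λ_5 → (17, 0, 0);  λ_6 → (1, 7, 4);  λ_7 → (1, 7, 4);  λ_8 → (17, 0, 0)

Grouping the 8 weights by Ā_17-representative: 3 linkage classes.

[[1, 2, 4], [3, 6, 7], [5, 8]]


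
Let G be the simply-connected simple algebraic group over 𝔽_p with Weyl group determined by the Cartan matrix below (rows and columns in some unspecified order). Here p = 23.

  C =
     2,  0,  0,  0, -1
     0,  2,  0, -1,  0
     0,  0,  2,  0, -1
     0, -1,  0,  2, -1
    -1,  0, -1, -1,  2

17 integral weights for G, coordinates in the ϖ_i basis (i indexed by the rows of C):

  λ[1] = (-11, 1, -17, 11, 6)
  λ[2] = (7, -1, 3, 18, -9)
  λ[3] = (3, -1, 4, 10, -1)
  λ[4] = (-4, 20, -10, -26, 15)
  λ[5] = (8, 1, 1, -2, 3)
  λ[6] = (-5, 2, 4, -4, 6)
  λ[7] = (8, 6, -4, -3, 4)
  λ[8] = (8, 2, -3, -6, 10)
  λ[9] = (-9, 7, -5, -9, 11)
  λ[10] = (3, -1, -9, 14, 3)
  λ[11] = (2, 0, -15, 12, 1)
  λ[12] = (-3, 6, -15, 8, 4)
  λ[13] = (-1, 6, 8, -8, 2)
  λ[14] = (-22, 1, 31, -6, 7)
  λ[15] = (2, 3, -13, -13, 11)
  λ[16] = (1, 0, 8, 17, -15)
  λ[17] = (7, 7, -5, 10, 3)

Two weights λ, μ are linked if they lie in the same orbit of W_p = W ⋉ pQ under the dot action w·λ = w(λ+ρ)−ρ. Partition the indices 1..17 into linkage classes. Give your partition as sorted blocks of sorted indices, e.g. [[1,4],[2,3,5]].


Type D_5, rank 5, |W|=1920; reorder rows/cols to standard.

Ā_23 reps of the 17 weights (D_5, coords as presented):

  λ_1 → (9, 5, 3, 2, 0)
  λ_2 → (0, 0, 4, 0, 4)
  λ_3 → (4, 0, 5, 3, 0)
  λ_4 → (9, 5, 3, 2, 0)
  λ_5 → (9, 1, 2, 1, 3)
  λ_6 → (4, 0, 5, 3, 0)
  λ_7 → (9, 5, 3, 2, 0)
  λ_8 → (9, 1, 2, 1, 3)
  λ_9 → (0, 0, 4, 0, 4)
  λ_10 → (0, 0, 4, 0, 4)
  λ_11 → (9, 1, 2, 1, 3)
  λ_12 → (9, 5, 3, 2, 0)
  λ_13 → (4, 0, 5, 3, 0)
  λ_14 → (9, 1, 2, 1, 3)
  λ_15 → (4, 0, 5, 3, 0)
  λ_16 → (9, 1, 2, 1, 3)
  λ_17 → (0, 0, 4, 0, 4)

The 17 indices split into 4 linkage classes (same alcove rep ⇔ same W_23-dot-orbit):

[[1, 4, 7, 12], [2, 9, 10, 17], [3, 6, 13, 15], [5, 8, 11, 14, 16]]


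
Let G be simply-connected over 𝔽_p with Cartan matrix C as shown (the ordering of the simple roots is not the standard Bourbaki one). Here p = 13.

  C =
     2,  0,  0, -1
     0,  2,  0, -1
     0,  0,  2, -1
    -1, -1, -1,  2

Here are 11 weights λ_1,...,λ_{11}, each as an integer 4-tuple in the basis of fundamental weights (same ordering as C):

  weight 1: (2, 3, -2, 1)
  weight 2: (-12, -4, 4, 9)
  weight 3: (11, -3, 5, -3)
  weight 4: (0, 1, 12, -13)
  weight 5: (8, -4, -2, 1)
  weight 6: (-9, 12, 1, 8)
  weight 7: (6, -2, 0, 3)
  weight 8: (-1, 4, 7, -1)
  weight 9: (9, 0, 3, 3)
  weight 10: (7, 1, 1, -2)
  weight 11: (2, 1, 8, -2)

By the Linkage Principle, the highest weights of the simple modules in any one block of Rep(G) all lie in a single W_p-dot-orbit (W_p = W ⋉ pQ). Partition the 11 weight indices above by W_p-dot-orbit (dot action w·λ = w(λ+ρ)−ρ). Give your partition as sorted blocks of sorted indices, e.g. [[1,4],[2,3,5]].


Cartan matrix: type D_4 (|W|=192); un-permuting the 4 rows.

Each λ_j+ρ reduced to Ā_13; 4-tuples below use C's row order:

  1: (3, 4, 1, 1) · 2: (7, 1, 1, 1) · 3: (7, 1, 1, 1) · 4: (2, 1, 8, 1) · 5: (7, 1, 1, 1) · 6: (2, 1, 8, 1) · 7: (7, 1, 1, 1) · 8: (0, 5, 8, 0) · 9: (3, 4, 1, 1) · 10: (7, 1, 1, 1) · 11: (2, 1, 8, 1)

Linkage partition of the 11 weights (4 classes, p=13):

[[1, 9], [2, 3, 5, 7, 10], [4, 6, 11], [8]]


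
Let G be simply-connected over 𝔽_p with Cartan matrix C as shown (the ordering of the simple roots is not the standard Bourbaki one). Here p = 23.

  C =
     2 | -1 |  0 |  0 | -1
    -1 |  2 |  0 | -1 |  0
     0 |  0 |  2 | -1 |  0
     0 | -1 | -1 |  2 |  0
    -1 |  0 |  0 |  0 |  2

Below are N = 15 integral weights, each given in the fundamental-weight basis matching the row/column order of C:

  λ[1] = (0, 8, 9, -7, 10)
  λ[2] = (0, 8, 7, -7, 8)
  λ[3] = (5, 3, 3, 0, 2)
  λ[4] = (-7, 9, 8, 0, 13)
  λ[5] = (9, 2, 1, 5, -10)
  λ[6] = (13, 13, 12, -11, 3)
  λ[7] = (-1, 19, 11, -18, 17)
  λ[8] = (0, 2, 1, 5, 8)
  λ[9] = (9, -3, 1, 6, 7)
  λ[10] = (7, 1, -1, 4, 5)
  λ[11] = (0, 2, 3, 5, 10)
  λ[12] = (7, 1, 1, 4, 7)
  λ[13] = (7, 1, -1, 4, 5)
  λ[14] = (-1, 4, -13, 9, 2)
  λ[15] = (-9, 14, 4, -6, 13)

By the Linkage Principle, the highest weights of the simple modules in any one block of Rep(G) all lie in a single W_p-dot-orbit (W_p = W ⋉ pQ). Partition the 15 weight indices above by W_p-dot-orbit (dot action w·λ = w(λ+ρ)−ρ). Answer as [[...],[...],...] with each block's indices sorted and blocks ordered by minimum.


A_5 Cartan matrix, 5 simple roots permuted; ρ=(1,1,1,1,1).

Alcove-folded reps (p=23, 15 weights, presented ϖ-order):

    λ_1+ρ ↦ (1, 3, 2, 6, 9)
    λ_2+ρ ↦ (1, 3, 2, 6, 9)
    λ_3+ρ ↦ (6, 4, 4, 1, 3)
    λ_4+ρ ↦ (6, 4, 4, 1, 3)
    λ_5+ρ ↦ (1, 3, 2, 6, 9)
    λ_6+ρ ↦ (6, 4, 4, 1, 3)
    λ_7+ρ ↦ (0, 3, 10, 2, 3)
    λ_8+ρ ↦ (1, 3, 2, 6, 9)
    λ_9+ρ ↦ (8, 2, 0, 5, 6)
    λ_10+ρ ↦ (8, 2, 0, 5, 6)
    λ_11+ρ ↦ (1, 3, 2, 6, 9)
    λ_12+ρ ↦ (8, 2, 0, 5, 6)
    λ_13+ρ ↦ (8, 2, 0, 5, 6)
    λ_14+ρ ↦ (0, 3, 10, 2, 3)
    λ_15+ρ ↦ (8, 2, 0, 5, 6)

4 distinct reps among the 15 weights ⇒ 4 W_23-linkage classes:

[[1, 2, 5, 8, 11], [3, 4, 6], [7, 14], [9, 10, 12, 13, 15]]


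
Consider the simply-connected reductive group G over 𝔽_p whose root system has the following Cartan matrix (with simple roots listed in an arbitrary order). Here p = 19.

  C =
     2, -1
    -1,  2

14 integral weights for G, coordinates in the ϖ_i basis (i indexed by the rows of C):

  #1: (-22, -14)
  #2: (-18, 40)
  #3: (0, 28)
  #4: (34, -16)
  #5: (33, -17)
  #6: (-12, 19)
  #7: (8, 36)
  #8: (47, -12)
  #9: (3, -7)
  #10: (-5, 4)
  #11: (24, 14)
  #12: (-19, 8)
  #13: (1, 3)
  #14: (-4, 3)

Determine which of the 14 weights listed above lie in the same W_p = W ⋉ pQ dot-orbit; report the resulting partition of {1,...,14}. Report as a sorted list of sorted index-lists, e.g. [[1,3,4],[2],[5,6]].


Dynkin diagram of C (from the 2 off-diagonal −1 entries): A_2.

Ā_19 reps of the 14 weights (A_2, coords as presented):

  1: (2, 4) · 2: (2, 3) · 3: (10, 8) · 4: (3, 1) · 5: (3, 1) · 6: (10, 8) · 7: (10, 8) · 8: (10, 8) · 9: (2, 4) · 10: (4, 1) · 11: (2, 4) · 12: (9, 9) · 13: (2, 4) · 14: (3, 1)

The 14 indices split into 6 linkage classes (same alcove rep ⇔ same W_19-dot-orbit):

[[1, 9, 11, 13], [2], [3, 6, 7, 8], [4, 5, 14], [10], [12]]


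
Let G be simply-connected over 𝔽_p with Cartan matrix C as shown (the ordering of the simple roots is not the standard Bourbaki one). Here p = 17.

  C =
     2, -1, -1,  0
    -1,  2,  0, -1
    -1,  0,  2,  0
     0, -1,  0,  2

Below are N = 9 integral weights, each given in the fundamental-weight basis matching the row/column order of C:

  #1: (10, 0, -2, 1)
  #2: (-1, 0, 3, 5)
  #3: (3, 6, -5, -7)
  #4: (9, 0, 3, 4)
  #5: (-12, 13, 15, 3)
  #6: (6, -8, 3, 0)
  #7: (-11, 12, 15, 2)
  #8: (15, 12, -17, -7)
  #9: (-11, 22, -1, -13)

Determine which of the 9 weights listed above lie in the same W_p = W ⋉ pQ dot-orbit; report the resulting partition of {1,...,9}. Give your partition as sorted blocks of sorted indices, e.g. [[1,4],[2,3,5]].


C ↔ A_4 under row/col permutation; |W(A_4)| = 120.

W_17-reps of the 9 weights in Ā_17 (same 4-coord order as C):

  [1] (10, 1, 1, 2);  [2] (0, 1, 4, 6);  [3] (0, 1, 4, 6);  [4] (10, 1, 1, 2);  [5] (10, 1, 1, 2);  [6] (0, 1, 4, 6);  [7] (10, 1, 1, 2);  [8] (0, 1, 4, 6);  [9] (0, 1, 4, 6)

Grouping the 9 weights by Ā_17-representative: 2 linkage classes.

[[1, 4, 5, 7], [2, 3, 6, 8, 9]]


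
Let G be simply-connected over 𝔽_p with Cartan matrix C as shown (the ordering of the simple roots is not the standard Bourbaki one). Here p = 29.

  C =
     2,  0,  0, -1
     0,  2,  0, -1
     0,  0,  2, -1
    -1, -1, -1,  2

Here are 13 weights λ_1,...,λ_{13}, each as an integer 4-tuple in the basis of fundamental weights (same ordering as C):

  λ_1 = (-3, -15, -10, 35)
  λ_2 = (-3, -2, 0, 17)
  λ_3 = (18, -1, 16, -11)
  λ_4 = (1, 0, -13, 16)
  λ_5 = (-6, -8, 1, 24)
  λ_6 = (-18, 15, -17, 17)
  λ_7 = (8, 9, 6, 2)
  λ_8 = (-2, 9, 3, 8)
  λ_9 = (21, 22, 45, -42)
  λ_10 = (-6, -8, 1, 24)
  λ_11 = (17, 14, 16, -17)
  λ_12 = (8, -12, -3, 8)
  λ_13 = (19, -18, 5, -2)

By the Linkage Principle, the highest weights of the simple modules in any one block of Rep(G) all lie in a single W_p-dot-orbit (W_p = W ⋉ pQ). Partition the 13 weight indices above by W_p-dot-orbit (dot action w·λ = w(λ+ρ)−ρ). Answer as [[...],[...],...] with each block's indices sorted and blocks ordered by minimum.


Root system D_4: the 4×4 matrix C matches after relabeling.

Each λ_j+ρ reduced to Ā_29; 4-tuples below use C's row order:

  λ_1+ρ ↦ (5, 7, 2, 2)
  λ_2+ρ ↦ (2, 1, 1, 10)
  λ_3+ρ ↦ (9, 10, 7, 0)
  λ_4+ρ ↦ (2, 1, 12, 5)
  λ_5+ρ ↦ (5, 7, 2, 2)
  λ_6+ρ ↦ (2, 1, 1, 10)
  λ_7+ρ ↦ (9, 10, 7, 0)
  λ_8+ρ ↦ (1, 10, 4, 6)
  λ_9+ρ ↦ (2, 1, 12, 5)
  λ_10+ρ ↦ (5, 7, 2, 2)
  λ_11+ρ ↦ (2, 1, 1, 10)
  λ_12+ρ ↦ (5, 7, 2, 2)
  λ_13+ρ ↦ (2, 1, 12, 5)

The 13 indices split into 5 linkage classes (same alcove rep ⇔ same W_29-dot-orbit):

[[1, 5, 10, 12], [2, 6, 11], [3, 7], [4, 9, 13], [8]]


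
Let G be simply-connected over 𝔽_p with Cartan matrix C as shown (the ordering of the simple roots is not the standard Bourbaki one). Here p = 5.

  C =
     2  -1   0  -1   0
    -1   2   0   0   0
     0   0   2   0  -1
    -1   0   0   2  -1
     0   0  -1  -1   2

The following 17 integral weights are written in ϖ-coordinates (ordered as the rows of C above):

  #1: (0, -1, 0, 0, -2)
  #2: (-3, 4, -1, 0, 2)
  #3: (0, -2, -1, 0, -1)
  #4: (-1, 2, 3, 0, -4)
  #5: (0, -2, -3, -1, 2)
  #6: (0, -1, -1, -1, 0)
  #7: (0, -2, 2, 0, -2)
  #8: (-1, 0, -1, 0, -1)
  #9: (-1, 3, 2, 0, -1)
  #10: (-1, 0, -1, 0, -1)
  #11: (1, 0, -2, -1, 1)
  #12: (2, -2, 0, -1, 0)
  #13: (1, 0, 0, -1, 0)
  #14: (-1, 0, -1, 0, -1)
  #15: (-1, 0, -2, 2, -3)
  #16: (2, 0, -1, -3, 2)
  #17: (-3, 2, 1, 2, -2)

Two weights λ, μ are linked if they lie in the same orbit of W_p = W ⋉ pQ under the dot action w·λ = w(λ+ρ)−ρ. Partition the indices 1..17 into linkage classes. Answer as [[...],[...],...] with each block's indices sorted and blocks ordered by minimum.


A_5 Cartan matrix, 5 simple roots permuted; ρ=(1,1,1,1,1).

Each λ_j+ρ reduced to Ā_5; 5-tuples below use C's row order:

    λ_1 → (1, 0, 0, 0, 1)
    λ_2 → (1, 1, 2, 1, 0)
    λ_3 → (0, 1, 0, 1, 0)
    λ_4 → (2, 1, 1, 0, 1)
    λ_5 → (0, 1, 2, 0, 1)
    λ_6 → (1, 0, 0, 0, 1)
    λ_7 → (0, 1, 2, 0, 1)
    λ_8 → (0, 1, 0, 1, 0)
    λ_9 → (0, 1, 0, 1, 0)
    λ_10 → (0, 1, 0, 1, 0)
    λ_11 → (2, 1, 1, 0, 1)
    λ_12 → (2, 1, 1, 0, 1)
    λ_13 → (2, 1, 1, 0, 1)
    λ_14 → (0, 1, 0, 1, 0)
    λ_15 → (0, 1, 2, 0, 1)
    λ_16 → (1, 1, 0, 2, 1)
    λ_17 → (2, 1, 1, 0, 1)

The 17 indices split into 6 linkage classes (same alcove rep ⇔ same W_5-dot-orbit):

[[1, 6], [2], [3, 8, 9, 10, 14], [4, 11, 12, 13, 17], [5, 7, 15], [16]]


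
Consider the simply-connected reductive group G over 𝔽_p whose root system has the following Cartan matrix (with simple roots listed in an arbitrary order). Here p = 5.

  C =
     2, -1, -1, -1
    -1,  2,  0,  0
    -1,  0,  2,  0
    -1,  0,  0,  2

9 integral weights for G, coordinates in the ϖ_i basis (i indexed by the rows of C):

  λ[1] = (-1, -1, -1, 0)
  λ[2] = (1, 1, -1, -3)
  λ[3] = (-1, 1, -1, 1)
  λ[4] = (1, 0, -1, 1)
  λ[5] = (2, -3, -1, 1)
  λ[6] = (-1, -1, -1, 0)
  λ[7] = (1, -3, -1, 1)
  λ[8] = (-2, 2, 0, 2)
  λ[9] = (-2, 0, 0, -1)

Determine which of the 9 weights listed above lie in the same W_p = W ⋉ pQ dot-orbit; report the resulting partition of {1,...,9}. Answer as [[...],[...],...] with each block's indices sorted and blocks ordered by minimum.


Root system D_4: the 4×4 matrix C matches after relabeling.

λ_j+ρ reflected into Ā_5 (⟨·,θ^∨⟩≤5); 4-tuples as given:

  1: (0, 0, 0, 1)
  2: (0, 2, 0, 2)
  3: (0, 2, 0, 2)
  4: (0, 1, 0, 2)
  5: (0, 2, 0, 2)
  6: (0, 0, 0, 1)
  7: (0, 2, 0, 2)
  8: (0, 2, 0, 2)
  9: (0, 0, 0, 1)

Grouping the 9 weights by Ā_5-representative: 3 linkage classes.

[[1, 6, 9], [2, 3, 5, 7, 8], [4]]


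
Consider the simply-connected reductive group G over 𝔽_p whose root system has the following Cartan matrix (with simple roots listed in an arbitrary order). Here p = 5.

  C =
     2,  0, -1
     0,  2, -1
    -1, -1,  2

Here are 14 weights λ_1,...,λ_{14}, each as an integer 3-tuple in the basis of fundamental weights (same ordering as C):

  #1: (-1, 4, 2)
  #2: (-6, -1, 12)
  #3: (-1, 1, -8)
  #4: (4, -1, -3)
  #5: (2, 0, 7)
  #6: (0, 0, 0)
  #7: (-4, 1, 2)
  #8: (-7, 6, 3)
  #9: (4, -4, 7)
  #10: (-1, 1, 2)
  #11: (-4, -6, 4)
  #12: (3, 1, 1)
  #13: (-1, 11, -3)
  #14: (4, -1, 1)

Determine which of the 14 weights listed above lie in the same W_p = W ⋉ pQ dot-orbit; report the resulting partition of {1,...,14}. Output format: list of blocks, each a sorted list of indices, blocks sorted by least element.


A_3 Cartan matrix, 3 simple roots permuted; ρ=(1,1,1).

λ_j+ρ reflected into Ā_5 (⟨·,θ^∨⟩≤5); 3-tuples as given:

  [1] (3, 2, 0);  [2] (3, 2, 0);  [3] (0, 2, 3);  [4] (3, 2, 0);  [5] (1, 1, 1);  [6] (1, 1, 1);  [7] (3, 2, 0);  [8] (1, 0, 1);  [9] (0, 2, 3);  [10] (0, 2, 3);  [11] (0, 2, 3);  [12] (1, 1, 1);  [13] (0, 2, 3);  [14] (3, 2, 0)

Partition of {1..14} into 4 W_5-dot-orbits:

[[1, 2, 4, 7, 14], [3, 9, 10, 11, 13], [5, 6, 12], [8]]


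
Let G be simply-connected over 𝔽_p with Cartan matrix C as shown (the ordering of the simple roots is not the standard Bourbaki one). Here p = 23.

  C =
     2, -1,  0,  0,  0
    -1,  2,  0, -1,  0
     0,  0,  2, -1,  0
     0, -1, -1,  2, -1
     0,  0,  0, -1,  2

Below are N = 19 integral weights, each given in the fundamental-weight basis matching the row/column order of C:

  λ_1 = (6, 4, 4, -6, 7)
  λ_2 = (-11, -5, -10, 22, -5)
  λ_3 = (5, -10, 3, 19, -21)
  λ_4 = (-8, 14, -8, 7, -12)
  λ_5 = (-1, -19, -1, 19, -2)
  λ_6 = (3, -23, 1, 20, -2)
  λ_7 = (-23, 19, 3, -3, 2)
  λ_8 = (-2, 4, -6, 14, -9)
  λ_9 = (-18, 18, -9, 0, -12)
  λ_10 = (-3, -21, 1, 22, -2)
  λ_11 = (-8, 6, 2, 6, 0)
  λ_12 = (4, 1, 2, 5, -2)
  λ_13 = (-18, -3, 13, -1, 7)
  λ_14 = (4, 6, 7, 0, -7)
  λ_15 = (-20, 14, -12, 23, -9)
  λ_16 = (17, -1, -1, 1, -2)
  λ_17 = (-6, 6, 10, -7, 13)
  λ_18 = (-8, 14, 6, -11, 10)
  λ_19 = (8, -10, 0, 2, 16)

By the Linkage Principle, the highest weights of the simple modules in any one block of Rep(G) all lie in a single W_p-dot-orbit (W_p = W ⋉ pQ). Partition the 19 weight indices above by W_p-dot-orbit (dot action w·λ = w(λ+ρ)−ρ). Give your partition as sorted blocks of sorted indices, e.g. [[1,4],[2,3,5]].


Root system D_5: the 5×5 matrix C matches after relabeling.

λ_j+ρ reflected into Ā_23 (⟨·,θ^∨⟩≤23); 5-tuples as given:

    [1] (7, 0, 0, 5, 3)
    [2] (4, 0, 5, 4, 0)
    [3] (0, 2, 5, 1, 11)
    [4] (5, 2, 3, 5, 1)
    [5] (18, 0, 0, 1, 1)
    [6] (18, 0, 0, 1, 1)
    [7] (18, 0, 0, 1, 1)
    [8] (1, 1, 5, 2, 8)
    [9] (1, 1, 5, 2, 8)
    [10] (18, 0, 0, 1, 1)
    [11] (5, 2, 3, 5, 1)
    [12] (5, 2, 3, 5, 1)
    [13] (0, 2, 5, 1, 11)
    [14] (5, 2, 3, 5, 1)
    [15] (1, 1, 5, 2, 8)
    [16] (18, 0, 0, 1, 1)
    [17] (1, 1, 5, 2, 8)
    [18] (5, 2, 3, 5, 1)
    [19] (0, 2, 5, 1, 11)

Linkage partition of the 19 weights (6 classes, p=23):

[[1], [2], [3, 13, 19], [4, 11, 12, 14, 18], [5, 6, 7, 10, 16], [8, 9, 15, 17]]


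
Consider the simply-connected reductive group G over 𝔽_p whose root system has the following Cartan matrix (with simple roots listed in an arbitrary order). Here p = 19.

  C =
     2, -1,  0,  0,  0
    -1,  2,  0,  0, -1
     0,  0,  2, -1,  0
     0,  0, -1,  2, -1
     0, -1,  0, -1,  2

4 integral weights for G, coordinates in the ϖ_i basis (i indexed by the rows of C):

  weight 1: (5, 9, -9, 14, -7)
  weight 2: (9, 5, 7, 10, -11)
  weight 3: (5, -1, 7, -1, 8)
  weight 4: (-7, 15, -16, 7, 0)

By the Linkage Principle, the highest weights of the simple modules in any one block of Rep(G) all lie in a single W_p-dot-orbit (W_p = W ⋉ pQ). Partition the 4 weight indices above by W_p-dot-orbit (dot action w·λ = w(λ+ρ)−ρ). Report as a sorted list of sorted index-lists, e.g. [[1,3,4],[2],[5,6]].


Dynkin diagram of C (from the 8 off-diagonal −1 entries): A_5.

Alcove-folded reps (p=19, 4 weights, presented ϖ-order):

    λ_1 → (0, 4, 2, 1, 6)
    λ_2 → (0, 4, 2, 1, 6)
    λ_3 → (2, 0, 4, 0, 9)
    λ_4 → (0, 4, 2, 1, 6)

The 4 indices split into 2 linkage classes (same alcove rep ⇔ same W_19-dot-orbit):

[[1, 2, 4], [3]]


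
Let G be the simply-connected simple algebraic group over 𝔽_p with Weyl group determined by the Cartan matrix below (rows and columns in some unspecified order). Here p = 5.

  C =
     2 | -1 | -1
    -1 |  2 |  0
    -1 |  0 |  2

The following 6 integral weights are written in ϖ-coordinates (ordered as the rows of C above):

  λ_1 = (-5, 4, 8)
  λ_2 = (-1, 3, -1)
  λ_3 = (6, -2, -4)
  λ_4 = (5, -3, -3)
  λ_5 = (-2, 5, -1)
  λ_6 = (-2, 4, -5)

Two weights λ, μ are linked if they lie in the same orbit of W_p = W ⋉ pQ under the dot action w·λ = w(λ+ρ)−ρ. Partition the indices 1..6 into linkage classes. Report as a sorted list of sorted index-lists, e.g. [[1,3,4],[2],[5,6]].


Type A_3, rank 3, |W|=24; reorder rows/cols to standard.

W_5-reps of the 6 weights in Ā_5 (same 3-coord order as C):

  λ_1+ρ ↦ (0, 4, 0)
  λ_2+ρ ↦ (0, 4, 0)
  λ_3+ρ ↦ (2, 1, 1)
  λ_4+ρ ↦ (2, 1, 1)
  λ_5+ρ ↦ (0, 4, 0)
  λ_6+ρ ↦ (4, 0, 1)

Partition of {1..6} into 3 W_5-dot-orbits:

[[1, 2, 5], [3, 4], [6]]


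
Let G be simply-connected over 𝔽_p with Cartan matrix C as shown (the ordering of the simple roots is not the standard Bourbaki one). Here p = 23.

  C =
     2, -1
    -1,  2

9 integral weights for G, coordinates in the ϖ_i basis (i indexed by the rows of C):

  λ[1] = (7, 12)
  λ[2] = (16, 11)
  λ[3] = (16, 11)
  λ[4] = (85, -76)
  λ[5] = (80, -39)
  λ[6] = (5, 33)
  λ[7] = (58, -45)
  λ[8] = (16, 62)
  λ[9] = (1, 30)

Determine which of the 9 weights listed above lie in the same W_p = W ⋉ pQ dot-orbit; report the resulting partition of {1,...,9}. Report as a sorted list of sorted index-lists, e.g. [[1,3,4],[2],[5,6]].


A_2 Cartan matrix, 2 simple roots permuted; ρ=(1,1).

Alcove-folded reps (p=23, 9 weights, presented ϖ-order):

  1: (8, 13)
  2: (11, 6)
  3: (11, 6)
  4: (11, 6)
  5: (8, 3)
  6: (11, 6)
  7: (8, 13)
  8: (11, 6)
  9: (8, 13)

Partition of {1..9} into 3 W_23-dot-orbits:

[[1, 7, 9], [2, 3, 4, 6, 8], [5]]


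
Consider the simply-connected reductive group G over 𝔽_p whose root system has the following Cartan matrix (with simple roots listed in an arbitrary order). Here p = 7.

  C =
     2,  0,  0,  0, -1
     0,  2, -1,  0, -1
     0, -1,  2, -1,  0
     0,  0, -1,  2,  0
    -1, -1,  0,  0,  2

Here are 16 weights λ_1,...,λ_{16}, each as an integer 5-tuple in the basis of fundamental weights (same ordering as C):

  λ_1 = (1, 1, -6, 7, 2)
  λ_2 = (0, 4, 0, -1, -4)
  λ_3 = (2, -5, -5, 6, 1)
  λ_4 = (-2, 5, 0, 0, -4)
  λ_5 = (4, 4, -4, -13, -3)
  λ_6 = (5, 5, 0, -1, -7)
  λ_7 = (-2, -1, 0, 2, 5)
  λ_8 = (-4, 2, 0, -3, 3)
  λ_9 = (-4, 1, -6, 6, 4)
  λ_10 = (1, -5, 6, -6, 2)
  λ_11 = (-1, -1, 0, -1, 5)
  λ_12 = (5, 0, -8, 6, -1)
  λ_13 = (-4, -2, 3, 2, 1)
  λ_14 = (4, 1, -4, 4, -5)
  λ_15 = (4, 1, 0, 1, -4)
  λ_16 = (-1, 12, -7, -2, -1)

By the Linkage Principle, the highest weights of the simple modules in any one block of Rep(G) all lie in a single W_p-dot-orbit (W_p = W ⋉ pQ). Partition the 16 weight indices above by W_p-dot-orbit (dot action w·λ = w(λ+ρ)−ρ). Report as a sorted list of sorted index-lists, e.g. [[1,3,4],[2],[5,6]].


Dynkin diagram of C (from the 8 off-diagonal −1 entries): A_5.

Folding the 16 weights λ_j+ρ into Ā_7 (reps in the given 5-coord order):

  λ_1 → (0, 2, 2, 0, 1) · λ_2 → (2, 2, 1, 0, 1) · λ_3 → (2, 2, 1, 0, 1) · λ_4 → (2, 2, 1, 0, 1) · λ_5 → (0, 2, 2, 0, 1) · λ_6 → (0, 0, 1, 0, 6) · λ_7 → (2, 0, 1, 0, 3) · λ_8 → (2, 2, 1, 0, 1) · λ_9 → (0, 2, 2, 0, 1) · λ_10 → (0, 1, 2, 2, 1) · λ_11 → (0, 0, 1, 0, 6) · λ_12 → (0, 0, 1, 0, 6) · λ_13 → (0, 1, 2, 2, 1) · λ_14 → (0, 2, 2, 0, 1) · λ_15 → (2, 1, 0, 2, 2) · λ_16 → (0, 0, 1, 0, 6)

Grouping the 16 weights by Ā_7-representative: 6 linkage classes.

[[1, 5, 9, 14], [2, 3, 4, 8], [6, 11, 12, 16], [7], [10, 13], [15]]
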